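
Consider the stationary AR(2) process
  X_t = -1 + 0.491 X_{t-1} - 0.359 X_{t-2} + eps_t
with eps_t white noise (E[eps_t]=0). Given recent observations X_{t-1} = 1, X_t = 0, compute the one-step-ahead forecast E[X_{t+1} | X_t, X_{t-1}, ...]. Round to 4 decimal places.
E[X_{t+1} \mid \mathcal F_t] = -1.3590

For an AR(p) model X_t = c + sum_i phi_i X_{t-i} + eps_t, the
one-step-ahead conditional mean is
  E[X_{t+1} | X_t, ...] = c + sum_i phi_i X_{t+1-i}.
Substitute known values:
  E[X_{t+1} | ...] = -1 + (0.491) * (0) + (-0.359) * (1)
                   = -1.3590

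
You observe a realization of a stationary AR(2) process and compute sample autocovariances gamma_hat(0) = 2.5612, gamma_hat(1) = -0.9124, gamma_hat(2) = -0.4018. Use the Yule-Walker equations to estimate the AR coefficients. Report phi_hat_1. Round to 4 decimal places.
\hat\phi_{1} = -0.4720

The Yule-Walker equations for an AR(p) process read, in matrix form,
  Gamma_p phi = r_p,   with   (Gamma_p)_{ij} = gamma(|i - j|),
                       (r_p)_i = gamma(i),   i,j = 1..p.
Substitute the sample gammas (Toeplitz matrix and right-hand side of size 2):
  Gamma_p = [[2.5612, -0.9124], [-0.9124, 2.5612]]
  r_p     = [-0.9124, -0.4018]
Written out:
  2.5612 phi_1 - 0.9124 phi_2 = -0.9124
  -0.9124 phi_1 + 2.5612 phi_2 = -0.4018
Solve by Cramer's rule:
  det = gamma(0)^2 - gamma(1)^2 = (2.5612)^2 - (-0.9124)^2 = 6.55974544 - 0.83247376 = 5.72727168
  phi_hat_1 = [gamma(1) gamma(0) - gamma(1) gamma(2)] / det = [(-0.9124)(2.5612) - (-0.9124)(-0.4018)] / 5.72727168 = -2.7034412 / 5.72727168 = -0.472
  phi_hat_2 = [gamma(0) gamma(2) - gamma(1)^2] / det = [(2.5612)(-0.4018) - (-0.9124)^2] / 5.72727168 = -1.86156392 / 5.72727168 = -0.325
So phi_hat = [-0.4720, -0.3250].
Therefore phi_hat_1 = -0.4720.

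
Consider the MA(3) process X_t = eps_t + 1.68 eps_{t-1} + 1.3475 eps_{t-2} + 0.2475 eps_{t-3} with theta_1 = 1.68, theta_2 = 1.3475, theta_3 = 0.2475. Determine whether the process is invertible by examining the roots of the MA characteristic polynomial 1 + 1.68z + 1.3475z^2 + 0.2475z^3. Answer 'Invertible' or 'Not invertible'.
\text{Invertible}

The MA(q) characteristic polynomial is P(z) = 1 + 1.68z + 1.3475z^2 + 0.2475z^3.
Invertibility requires all roots to lie outside the unit circle, i.e. |z| > 1 for every root.
Degree 3: look for a simple real root z0 first, then factor out (1 - z/z0) and solve the remaining quadratic.
Testing z0 = -4: P(-4) = 1 + (1.68)(-4) + (1.3475)(-4)^2 + (0.2475)(-4)^3
  = 1 + (-6.72) + (21.56) + (-15.84) = 0.  So z_0 = -4 is a root, |z_0| = 4.
Divide out the factor (1 + 0.25 z) = (1 - z/z0) (since 1/z0 = -0.25):
  P(z) = (1 + 0.25 z)(1 + (1.43) z + (0.99) z^2)
  [check: z-coef 1.43 - (-0.25) = 1.68; z^2-coef 0.99 - (-0.25)(1.43) = 1.3475; z^3-coef -(-0.25)(0.99) = 0.2475.]
Remaining roots from the quadratic factor 1 + (1.43) z + (0.99) z^2:
  Set 1 + (1.43) z + (0.99) z^2 = 0, i.e. a z^2 + b z + c = 0 with a = 0.99, b = 1.43, c = 1.
  Discriminant D = b^2 - 4ac = (1.43)^2 - 4*(0.99)*1 = 2.0449 - (3.96) = -1.9151.
  D < 0, so the roots are the complex-conjugate pair z = (-b +/- i sqrt(-D)) / (2a) = -0.7222 +/- 0.6989i.
  For a conjugate pair |z|^2 = z * conj(z) = (product of roots) = c/a = 1/(0.99) = 1.010101, so |z| = sqrt(1.010101) = 1.005 for both roots.
Moduli of all roots: 4.0000, 1.0050, 1.0050.
All moduli strictly greater than 1? Yes.
Verdict: Invertible.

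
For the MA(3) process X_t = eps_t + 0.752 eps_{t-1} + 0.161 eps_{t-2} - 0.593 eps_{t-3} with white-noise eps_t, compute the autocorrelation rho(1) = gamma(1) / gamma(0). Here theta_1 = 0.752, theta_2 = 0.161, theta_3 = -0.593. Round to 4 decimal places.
\rho(1) = 0.4002

For an MA(q) process with theta_0 = 1, the autocovariance is
  gamma(k) = sigma^2 * sum_{i=0..q-k} theta_i * theta_{i+k},
and rho(k) = gamma(k) / gamma(0). Sigma^2 cancels.
  numerator   = (1)*(0.752) + (0.752)*(0.161) + (0.161)*(-0.593) = 0.777599.
  denominator = (1)^2 + (0.752)^2 + (0.161)^2 + (-0.593)^2 = 1.943074.
  rho(1) = 0.777599 / 1.943074 = 0.4002.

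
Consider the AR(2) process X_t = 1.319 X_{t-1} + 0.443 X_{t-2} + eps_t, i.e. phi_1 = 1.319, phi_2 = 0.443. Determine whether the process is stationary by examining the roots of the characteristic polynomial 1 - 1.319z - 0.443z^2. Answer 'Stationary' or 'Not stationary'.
\text{Not stationary}

The AR(p) characteristic polynomial is P(z) = 1 - 1.319z - 0.443z^2.
Stationarity requires all roots to lie outside the unit circle, i.e. |z| > 1 for every root.
Set 1 + (-1.319) z + (-0.443) z^2 = 0, i.e. a z^2 + b z + c = 0 with a = -0.443, b = -1.319, c = 1.
Discriminant D = b^2 - 4ac = (-1.319)^2 - 4*(-0.443)*1 = 1.739761 - (-1.772) = 3.511761.
D >= 0, so the roots are real: z = (-b +/- sqrt(D)) / (2a) = (1.319 +/- 1.873969) / (-0.886).
  z_1 = (1.319 + 1.873969) / (-0.886) = -3.6038,   |z_1| = 3.6038.
  z_2 = (1.319 - 1.873969) / (-0.886) = 0.6264,   |z_2| = 0.6264.
Moduli of all roots: 3.6038, 0.6264.
All moduli strictly greater than 1? No.
Verdict: Not stationary.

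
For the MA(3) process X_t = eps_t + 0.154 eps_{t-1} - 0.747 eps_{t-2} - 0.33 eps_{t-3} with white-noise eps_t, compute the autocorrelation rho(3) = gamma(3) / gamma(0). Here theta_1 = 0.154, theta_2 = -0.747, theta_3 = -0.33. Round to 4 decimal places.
\rho(3) = -0.1952

For an MA(q) process with theta_0 = 1, the autocovariance is
  gamma(k) = sigma^2 * sum_{i=0..q-k} theta_i * theta_{i+k},
and rho(k) = gamma(k) / gamma(0). Sigma^2 cancels.
  numerator   = (1)*(-0.33) = -0.33.
  denominator = (1)^2 + (0.154)^2 + (-0.747)^2 + (-0.33)^2 = 1.690625.
  rho(3) = -0.33 / 1.690625 = -0.1952.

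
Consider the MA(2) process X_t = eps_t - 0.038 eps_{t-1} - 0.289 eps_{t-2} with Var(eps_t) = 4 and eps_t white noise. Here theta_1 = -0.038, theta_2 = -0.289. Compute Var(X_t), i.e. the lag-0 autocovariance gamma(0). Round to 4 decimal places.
\gamma(0) = 4.3399

For an MA(q) process X_t = eps_t + sum_i theta_i eps_{t-i} with
Var(eps_t) = sigma^2, the variance is
  gamma(0) = sigma^2 * (1 + sum_i theta_i^2).
  sum_i theta_i^2 = (-0.038)^2 + (-0.289)^2 = 0.001444 + 0.083521 = 0.084965.
  gamma(0) = 4 * (1 + 0.084965) = 4 * 1.084965 = 4.33986, which rounds to 4.3399.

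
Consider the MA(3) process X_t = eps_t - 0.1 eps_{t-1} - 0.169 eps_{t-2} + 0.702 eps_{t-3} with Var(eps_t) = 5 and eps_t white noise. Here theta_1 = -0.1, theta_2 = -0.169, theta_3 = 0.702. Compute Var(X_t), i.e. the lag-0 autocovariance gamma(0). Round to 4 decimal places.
\gamma(0) = 7.6568

For an MA(q) process X_t = eps_t + sum_i theta_i eps_{t-i} with
Var(eps_t) = sigma^2, the variance is
  gamma(0) = sigma^2 * (1 + sum_i theta_i^2).
  sum_i theta_i^2 = (-0.1)^2 + (-0.169)^2 + (0.702)^2 = 0.01 + 0.028561 + 0.492804 = 0.531365.
  gamma(0) = 5 * (1 + 0.531365) = 5 * 1.531365 = 7.656825, which rounds to 7.6568.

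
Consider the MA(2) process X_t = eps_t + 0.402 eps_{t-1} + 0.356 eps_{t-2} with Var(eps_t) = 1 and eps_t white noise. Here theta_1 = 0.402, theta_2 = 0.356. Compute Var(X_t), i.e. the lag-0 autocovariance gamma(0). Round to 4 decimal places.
\gamma(0) = 1.2883

For an MA(q) process X_t = eps_t + sum_i theta_i eps_{t-i} with
Var(eps_t) = sigma^2, the variance is
  gamma(0) = sigma^2 * (1 + sum_i theta_i^2).
  sum_i theta_i^2 = (0.402)^2 + (0.356)^2 = 0.161604 + 0.126736 = 0.28834.
  gamma(0) = 1 * (1 + 0.28834) = 1 * 1.28834 = 1.28834, which rounds to 1.2883.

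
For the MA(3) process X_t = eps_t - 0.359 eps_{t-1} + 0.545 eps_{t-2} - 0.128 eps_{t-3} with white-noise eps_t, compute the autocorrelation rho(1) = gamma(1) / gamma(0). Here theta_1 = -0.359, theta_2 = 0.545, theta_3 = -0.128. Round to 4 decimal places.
\rho(1) = -0.4329

For an MA(q) process with theta_0 = 1, the autocovariance is
  gamma(k) = sigma^2 * sum_{i=0..q-k} theta_i * theta_{i+k},
and rho(k) = gamma(k) / gamma(0). Sigma^2 cancels.
  numerator   = (1)*(-0.359) + (-0.359)*(0.545) + (0.545)*(-0.128) = -0.624415.
  denominator = (1)^2 + (-0.359)^2 + (0.545)^2 + (-0.128)^2 = 1.44229.
  rho(1) = -0.624415 / 1.44229 = -0.4329.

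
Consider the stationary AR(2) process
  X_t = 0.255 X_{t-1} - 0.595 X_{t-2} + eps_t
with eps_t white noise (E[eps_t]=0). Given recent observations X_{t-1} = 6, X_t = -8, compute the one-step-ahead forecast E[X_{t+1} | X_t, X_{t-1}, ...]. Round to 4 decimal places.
E[X_{t+1} \mid \mathcal F_t] = -5.6100

For an AR(p) model X_t = c + sum_i phi_i X_{t-i} + eps_t, the
one-step-ahead conditional mean is
  E[X_{t+1} | X_t, ...] = c + sum_i phi_i X_{t+1-i}.
Substitute known values:
  E[X_{t+1} | ...] = (0.255) * (-8) + (-0.595) * (6)
                   = -5.6100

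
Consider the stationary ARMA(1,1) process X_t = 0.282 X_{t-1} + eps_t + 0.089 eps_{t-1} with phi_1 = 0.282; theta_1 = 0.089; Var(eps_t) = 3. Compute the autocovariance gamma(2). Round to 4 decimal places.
\gamma(2) = 0.3495

Multiply the model equation by X_{t-k} and take expectations. With theta_0 = psi_0 = 1 and psi_j the MA(infinity) weights, this gives
  gamma(k) - sum_i phi_i gamma(k-i) = c_k,
  c_k = sigma^2 * sum_{j=k..q} theta_j psi_{j-k}   (c_k = 0 for k > q),
using gamma(-m) = gamma(m).
psi-weights needed (psi_j = theta_j + sum_i phi_i psi_{j-i}):
  psi_1 = theta_1 + phi_1 = 0.089 + (0.282) = 0.371
Right-hand sides:
  c_0 = sigma^2 (1 + theta_1 psi_1) = 3 * (1 + (0.089)(0.371)) = 3 * 1.033019 = 3.099057
  c_1 = sigma^2 theta_1 = 3 * (0.089) = 0.267
  c_2 = 0
Equations for k = 0 and k = 1 (AR order 1):
  gamma(0) = phi_1 gamma(1) + c_0
  gamma(1) = phi_1 gamma(0) + c_1
Substituting the second into the first: gamma(0) (1 - phi_1^2) = c_0 + phi_1 c_1, so
  gamma(0) = (c_0 + phi_1 c_1) / (1 - phi_1^2) = (3.099057 + (0.282)(0.267)) / (1 - (0.282)^2) = 3.174351 / 0.920476 = 3.448597.
  gamma(1) = phi_1 gamma(0) + c_1 = (0.282)(3.448597) + (0.267) = 1.239504.
For k = 2 (> q): gamma(2) = phi_1 gamma(1) = (0.282)(1.239504) = 0.34954.
Therefore gamma(2) = 0.3495 (to 4 decimal places).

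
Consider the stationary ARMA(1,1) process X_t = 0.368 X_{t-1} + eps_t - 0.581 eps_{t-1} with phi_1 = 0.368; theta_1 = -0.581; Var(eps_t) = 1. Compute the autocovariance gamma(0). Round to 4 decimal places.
\gamma(0) = 1.0525

Multiply the model equation by X_{t-k} and take expectations. With theta_0 = psi_0 = 1 and psi_j the MA(infinity) weights, this gives
  gamma(k) - sum_i phi_i gamma(k-i) = c_k,
  c_k = sigma^2 * sum_{j=k..q} theta_j psi_{j-k}   (c_k = 0 for k > q),
using gamma(-m) = gamma(m).
psi-weights needed (psi_j = theta_j + sum_i phi_i psi_{j-i}):
  psi_1 = theta_1 + phi_1 = -0.581 + (0.368) = -0.213
Right-hand sides:
  c_0 = sigma^2 (1 + theta_1 psi_1) = 1 * (1 + (-0.581)(-0.213)) = 1 * 1.123753 = 1.123753
  c_1 = sigma^2 theta_1 = 1 * (-0.581) = -0.581
  c_2 = 0
Equations for k = 0 and k = 1 (AR order 1):
  gamma(0) = phi_1 gamma(1) + c_0
  gamma(1) = phi_1 gamma(0) + c_1
Substituting the second into the first: gamma(0) (1 - phi_1^2) = c_0 + phi_1 c_1, so
  gamma(0) = (c_0 + phi_1 c_1) / (1 - phi_1^2) = (1.123753 + (0.368)(-0.581)) / (1 - (0.368)^2) = 0.909945 / 0.864576 = 1.052475.
Therefore gamma(0) = 1.0525 (to 4 decimal places).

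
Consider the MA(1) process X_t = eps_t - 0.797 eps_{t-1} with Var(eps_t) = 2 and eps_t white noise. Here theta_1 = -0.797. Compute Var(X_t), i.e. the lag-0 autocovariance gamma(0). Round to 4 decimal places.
\gamma(0) = 3.2704

For an MA(q) process X_t = eps_t + sum_i theta_i eps_{t-i} with
Var(eps_t) = sigma^2, the variance is
  gamma(0) = sigma^2 * (1 + sum_i theta_i^2).
  sum_i theta_i^2 = (-0.797)^2 = 0.635209.
  gamma(0) = 2 * (1 + 0.635209) = 2 * 1.635209 = 3.270418, which rounds to 3.2704.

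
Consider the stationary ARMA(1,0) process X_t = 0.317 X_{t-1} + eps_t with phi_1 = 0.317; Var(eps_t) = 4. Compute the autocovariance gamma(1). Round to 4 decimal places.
\gamma(1) = 1.4097

Multiply the model equation by X_{t-k} and take expectations. With theta_0 = psi_0 = 1 and psi_j the MA(infinity) weights, this gives
  gamma(k) - sum_i phi_i gamma(k-i) = c_k,
  c_k = sigma^2 * sum_{j=k..q} theta_j psi_{j-k}   (c_k = 0 for k > q),
using gamma(-m) = gamma(m).
Pure AR (q = 0): c_0 = sigma^2 = 4, c_k = 0 for k >= 1.
Equations for k = 0 and k = 1 (AR order 1):
  gamma(0) = phi_1 gamma(1) + c_0
  gamma(1) = phi_1 gamma(0) + c_1
Substituting the second into the first: gamma(0) (1 - phi_1^2) = c_0 + phi_1 c_1, so
  gamma(0) = c_0 / (1 - phi_1^2) = 4 / (1 - (0.317)^2) = 4 / 0.899511 = 4.446861.
  gamma(1) = phi_1 gamma(0) = (0.317)(4.446861) = 1.409655.
Therefore gamma(1) = 1.4097 (to 4 decimal places).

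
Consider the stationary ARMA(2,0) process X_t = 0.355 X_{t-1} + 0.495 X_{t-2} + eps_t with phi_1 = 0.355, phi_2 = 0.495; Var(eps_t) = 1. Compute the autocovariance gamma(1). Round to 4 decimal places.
\gamma(1) = 1.8408

Multiply the model equation by X_{t-k} and take expectations. With theta_0 = psi_0 = 1 and psi_j the MA(infinity) weights, this gives
  gamma(k) - sum_i phi_i gamma(k-i) = c_k,
  c_k = sigma^2 * sum_{j=k..q} theta_j psi_{j-k}   (c_k = 0 for k > q),
using gamma(-m) = gamma(m).
Pure AR (q = 0): c_0 = sigma^2 = 1, c_k = 0 for k >= 1.
Equations for k = 0, 1, 2 (AR order 2, c_2 = 0):
  (E0) gamma(0) = phi_1 gamma(1) + phi_2 gamma(2) + c_0
  (E1) gamma(1) = phi_1 gamma(0) + phi_2 gamma(1) + c_1
  (E2) gamma(2) = phi_1 gamma(1) + phi_2 gamma(0)
From (E1): gamma(1) = A gamma(0) + B with
  A = phi_1 / (1 - phi_2) = 0.355 / 0.505 = 0.70297,   B = c_1 / (1 - phi_2) = 0 / 0.505 = 0.
Insert (E2) into (E0): gamma(0) (1 - phi_2^2) = phi_1 (1 + phi_2) gamma(1) + c_0.
  phi_1 (1 + phi_2) = (0.355)(1.495) = 0.530725,   1 - phi_2^2 = 0.754975.
Replace gamma(1) by A gamma(0) + B and collect gamma(0):
  gamma(0) [0.754975 - (0.530725)(0.70297)] = c_0 = 1
  gamma(0) * 0.381891 = 1
  gamma(0) = 1 / 0.381891 = 2.618548.
  gamma(1) = A gamma(0) = (0.70297)(2.618548) = 1.840761.
Therefore gamma(1) = 1.8408 (to 4 decimal places).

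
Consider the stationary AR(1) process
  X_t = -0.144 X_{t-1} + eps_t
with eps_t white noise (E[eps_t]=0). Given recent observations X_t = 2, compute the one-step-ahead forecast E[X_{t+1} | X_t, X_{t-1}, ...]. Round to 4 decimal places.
E[X_{t+1} \mid \mathcal F_t] = -0.2880

For an AR(p) model X_t = c + sum_i phi_i X_{t-i} + eps_t, the
one-step-ahead conditional mean is
  E[X_{t+1} | X_t, ...] = c + sum_i phi_i X_{t+1-i}.
Substitute known values:
  E[X_{t+1} | ...] = (-0.144) * (2)
                   = -0.2880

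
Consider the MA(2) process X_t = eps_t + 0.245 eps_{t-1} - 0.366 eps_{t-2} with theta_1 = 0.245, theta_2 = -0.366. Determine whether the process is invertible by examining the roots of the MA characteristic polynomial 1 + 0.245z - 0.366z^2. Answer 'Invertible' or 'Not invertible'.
\text{Invertible}

The MA(q) characteristic polynomial is P(z) = 1 + 0.245z - 0.366z^2.
Invertibility requires all roots to lie outside the unit circle, i.e. |z| > 1 for every root.
Set 1 + (0.245) z + (-0.366) z^2 = 0, i.e. a z^2 + b z + c = 0 with a = -0.366, b = 0.245, c = 1.
Discriminant D = b^2 - 4ac = (0.245)^2 - 4*(-0.366)*1 = 0.060025 - (-1.464) = 1.524025.
D >= 0, so the roots are real: z = (-b +/- sqrt(D)) / (2a) = (-0.245 +/- 1.234514) / (-0.732).
  z_1 = (-0.245 + 1.234514) / (-0.732) = -1.3518,   |z_1| = 1.3518.
  z_2 = (-0.245 - 1.234514) / (-0.732) = 2.0212,   |z_2| = 2.0212.
Moduli of all roots: 1.3518, 2.0212.
All moduli strictly greater than 1? Yes.
Verdict: Invertible.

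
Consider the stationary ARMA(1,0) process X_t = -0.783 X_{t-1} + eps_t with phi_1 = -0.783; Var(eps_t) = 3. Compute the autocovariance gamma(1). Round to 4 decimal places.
\gamma(1) = -6.0712

Multiply the model equation by X_{t-k} and take expectations. With theta_0 = psi_0 = 1 and psi_j the MA(infinity) weights, this gives
  gamma(k) - sum_i phi_i gamma(k-i) = c_k,
  c_k = sigma^2 * sum_{j=k..q} theta_j psi_{j-k}   (c_k = 0 for k > q),
using gamma(-m) = gamma(m).
Pure AR (q = 0): c_0 = sigma^2 = 3, c_k = 0 for k >= 1.
Equations for k = 0 and k = 1 (AR order 1):
  gamma(0) = phi_1 gamma(1) + c_0
  gamma(1) = phi_1 gamma(0) + c_1
Substituting the second into the first: gamma(0) (1 - phi_1^2) = c_0 + phi_1 c_1, so
  gamma(0) = c_0 / (1 - phi_1^2) = 3 / (1 - (-0.783)^2) = 3 / 0.386911 = 7.753721.
  gamma(1) = phi_1 gamma(0) = (-0.783)(7.753721) = -6.071164.
Therefore gamma(1) = -6.0712 (to 4 decimal places).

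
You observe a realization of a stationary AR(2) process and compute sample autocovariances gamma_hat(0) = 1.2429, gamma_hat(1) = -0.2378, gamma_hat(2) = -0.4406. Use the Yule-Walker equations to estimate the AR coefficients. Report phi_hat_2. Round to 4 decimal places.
\hat\phi_{2} = -0.4060

The Yule-Walker equations for an AR(p) process read, in matrix form,
  Gamma_p phi = r_p,   with   (Gamma_p)_{ij} = gamma(|i - j|),
                       (r_p)_i = gamma(i),   i,j = 1..p.
Substitute the sample gammas (Toeplitz matrix and right-hand side of size 2):
  Gamma_p = [[1.2429, -0.2378], [-0.2378, 1.2429]]
  r_p     = [-0.2378, -0.4406]
Written out:
  1.2429 phi_1 - 0.2378 phi_2 = -0.2378
  -0.2378 phi_1 + 1.2429 phi_2 = -0.4406
Solve by Cramer's rule:
  det = gamma(0)^2 - gamma(1)^2 = (1.2429)^2 - (-0.2378)^2 = 1.54480041 - 0.05654884 = 1.48825157
  phi_hat_1 = [gamma(1) gamma(0) - gamma(1) gamma(2)] / det = [(-0.2378)(1.2429) - (-0.2378)(-0.4406)] / 1.48825157 = -0.4003363 / 1.48825157 = -0.269
  phi_hat_2 = [gamma(0) gamma(2) - gamma(1)^2] / det = [(1.2429)(-0.4406) - (-0.2378)^2] / 1.48825157 = -0.60417058 / 1.48825157 = -0.406
So phi_hat = [-0.2690, -0.4060].
Therefore phi_hat_2 = -0.4060.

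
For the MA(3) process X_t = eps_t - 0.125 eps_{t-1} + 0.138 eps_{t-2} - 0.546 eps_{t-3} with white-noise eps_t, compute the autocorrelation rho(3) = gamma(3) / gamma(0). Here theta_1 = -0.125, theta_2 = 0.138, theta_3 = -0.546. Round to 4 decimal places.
\rho(3) = -0.4097

For an MA(q) process with theta_0 = 1, the autocovariance is
  gamma(k) = sigma^2 * sum_{i=0..q-k} theta_i * theta_{i+k},
and rho(k) = gamma(k) / gamma(0). Sigma^2 cancels.
  numerator   = (1)*(-0.546) = -0.546.
  denominator = (1)^2 + (-0.125)^2 + (0.138)^2 + (-0.546)^2 = 1.332785.
  rho(3) = -0.546 / 1.332785 = -0.4097.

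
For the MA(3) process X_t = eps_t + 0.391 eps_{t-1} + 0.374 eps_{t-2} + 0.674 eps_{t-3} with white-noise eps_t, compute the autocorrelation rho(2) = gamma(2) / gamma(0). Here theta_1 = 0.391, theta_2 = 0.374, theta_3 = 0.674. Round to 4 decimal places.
\rho(2) = 0.3649

For an MA(q) process with theta_0 = 1, the autocovariance is
  gamma(k) = sigma^2 * sum_{i=0..q-k} theta_i * theta_{i+k},
and rho(k) = gamma(k) / gamma(0). Sigma^2 cancels.
  numerator   = (1)*(0.374) + (0.391)*(0.674) = 0.637534.
  denominator = (1)^2 + (0.391)^2 + (0.374)^2 + (0.674)^2 = 1.747033.
  rho(2) = 0.637534 / 1.747033 = 0.3649.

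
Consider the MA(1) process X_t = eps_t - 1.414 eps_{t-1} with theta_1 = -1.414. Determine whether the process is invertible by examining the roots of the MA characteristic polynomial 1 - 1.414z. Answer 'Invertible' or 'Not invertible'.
\text{Not invertible}

The MA(q) characteristic polynomial is P(z) = 1 - 1.414z.
Invertibility requires all roots to lie outside the unit circle, i.e. |z| > 1 for every root.
This is linear in z: 1 + (-1.414) z = 0  =>  z = -1/(-1.414) = 0.707214,  |z| = 0.707214.
Moduli of all roots: 0.7072.
All moduli strictly greater than 1? No.
Verdict: Not invertible.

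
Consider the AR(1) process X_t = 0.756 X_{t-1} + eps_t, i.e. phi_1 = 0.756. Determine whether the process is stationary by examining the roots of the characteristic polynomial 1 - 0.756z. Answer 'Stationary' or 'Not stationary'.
\text{Stationary}

The AR(p) characteristic polynomial is P(z) = 1 - 0.756z.
Stationarity requires all roots to lie outside the unit circle, i.e. |z| > 1 for every root.
This is linear in z: 1 + (-0.756) z = 0  =>  z = -1/(-0.756) = 1.322751,  |z| = 1.322751.
Moduli of all roots: 1.3228.
All moduli strictly greater than 1? Yes.
Verdict: Stationary.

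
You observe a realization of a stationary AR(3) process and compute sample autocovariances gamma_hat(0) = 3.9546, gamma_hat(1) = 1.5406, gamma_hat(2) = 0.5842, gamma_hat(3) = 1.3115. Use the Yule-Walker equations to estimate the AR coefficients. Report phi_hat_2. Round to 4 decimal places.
\hat\phi_{2} = -0.1320

The Yule-Walker equations for an AR(p) process read, in matrix form,
  Gamma_p phi = r_p,   with   (Gamma_p)_{ij} = gamma(|i - j|),
                       (r_p)_i = gamma(i),   i,j = 1..p.
Substitute the sample gammas (Toeplitz matrix and right-hand side of size 3):
  Gamma_p = [[3.9546, 1.5406, 0.5842], [1.5406, 3.9546, 1.5406], [0.5842, 1.5406, 3.9546]]
  r_p     = [1.5406, 0.5842, 1.3115]
Written out (R1..R3):
  (R1) 3.9546 phi_1 + 1.5406 phi_2 + 0.5842 phi_3 = 1.5406
  (R2) 1.5406 phi_1 + 3.9546 phi_2 + 1.5406 phi_3 = 0.5842
  (R3) 0.5842 phi_1 + 1.5406 phi_2 + 3.9546 phi_3 = 1.3115
Gaussian elimination:
  R2 <- R2 - (1.5406/3.9546) R1 = R2 - (0.389572) R1:  3.354426 phi_2 + 1.313012 phi_3 = -0.015974
  R3 <- R3 - (0.5842/3.9546) R1 = R3 - (0.147727) R1:  1.313012 phi_2 + 3.868298 phi_3 = 1.083912
  R3 <- R3 - (1.313012/3.354426) R2 = R3 - (0.391427) R2:  3.35435 phi_3 = 1.090165
Back-substitution:
  phi_hat_3 = 1.090165 / 3.35435 = 0.325
  phi_hat_2 = (-0.015974 - (1.313012)(0.325)) / 3.354426 = -0.131976
  phi_hat_1 = (1.5406 - (1.5406)(-0.131976) - (0.5842)(0.325)) / 3.9546 = 0.392974
So phi_hat = [0.3930, -0.1320, 0.3250].
Therefore phi_hat_2 = -0.1320.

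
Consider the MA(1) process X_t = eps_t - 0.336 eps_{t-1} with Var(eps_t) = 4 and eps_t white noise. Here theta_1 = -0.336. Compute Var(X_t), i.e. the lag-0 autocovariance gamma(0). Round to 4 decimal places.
\gamma(0) = 4.4516

For an MA(q) process X_t = eps_t + sum_i theta_i eps_{t-i} with
Var(eps_t) = sigma^2, the variance is
  gamma(0) = sigma^2 * (1 + sum_i theta_i^2).
  sum_i theta_i^2 = (-0.336)^2 = 0.112896.
  gamma(0) = 4 * (1 + 0.112896) = 4 * 1.112896 = 4.451584, which rounds to 4.4516.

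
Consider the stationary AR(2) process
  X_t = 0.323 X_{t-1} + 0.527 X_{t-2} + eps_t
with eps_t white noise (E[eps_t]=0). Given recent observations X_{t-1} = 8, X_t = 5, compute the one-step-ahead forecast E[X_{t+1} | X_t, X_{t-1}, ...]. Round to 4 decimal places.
E[X_{t+1} \mid \mathcal F_t] = 5.8310

For an AR(p) model X_t = c + sum_i phi_i X_{t-i} + eps_t, the
one-step-ahead conditional mean is
  E[X_{t+1} | X_t, ...] = c + sum_i phi_i X_{t+1-i}.
Substitute known values:
  E[X_{t+1} | ...] = (0.323) * (5) + (0.527) * (8)
                   = 5.8310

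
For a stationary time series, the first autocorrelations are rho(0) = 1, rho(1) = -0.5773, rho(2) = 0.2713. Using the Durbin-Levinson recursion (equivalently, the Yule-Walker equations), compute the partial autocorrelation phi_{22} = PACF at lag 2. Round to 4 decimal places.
\phi_{22} = -0.0930

The PACF at lag k is phi_{kk}, the last component of the solution
to the Yule-Walker system G_k phi = r_k where
  (G_k)_{ij} = rho(|i - j|), (r_k)_i = rho(i), i,j = 1..k.
Equivalently, Durbin-Levinson gives phi_{kk} iteratively:
  phi_{11} = rho(1)
  phi_{kk} = [rho(k) - sum_{j=1..k-1} phi_{k-1,j} rho(k-j)]
            / [1 - sum_{j=1..k-1} phi_{k-1,j} rho(j)],
  phi_{k,j} = phi_{k-1,j} - phi_{kk} phi_{k-1,k-j},  j = 1..k-1.
Step k = 1:
  phi_11 = rho(1) = -0.5773.
Step k = 2:
  phi_22 = [rho(2) - phi_11 rho(1)] / [1 - phi_11 rho(1)] = [0.2713 - (-0.5773)(-0.5773)] / [1 - (-0.5773)(-0.5773)]
         = -0.06197529 / 0.66672471 = -0.093.
Therefore phi_{22} = -0.0930.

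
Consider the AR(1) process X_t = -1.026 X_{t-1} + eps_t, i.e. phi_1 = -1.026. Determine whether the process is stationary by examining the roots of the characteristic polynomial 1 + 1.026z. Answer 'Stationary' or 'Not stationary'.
\text{Not stationary}

The AR(p) characteristic polynomial is P(z) = 1 + 1.026z.
Stationarity requires all roots to lie outside the unit circle, i.e. |z| > 1 for every root.
This is linear in z: 1 + (1.026) z = 0  =>  z = -1/(1.026) = -0.974659,  |z| = 0.974659.
Moduli of all roots: 0.9747.
All moduli strictly greater than 1? No.
Verdict: Not stationary.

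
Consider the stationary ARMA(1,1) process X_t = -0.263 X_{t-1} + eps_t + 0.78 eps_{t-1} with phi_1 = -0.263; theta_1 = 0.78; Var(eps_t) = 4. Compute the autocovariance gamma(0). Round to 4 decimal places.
\gamma(0) = 5.1486

Multiply the model equation by X_{t-k} and take expectations. With theta_0 = psi_0 = 1 and psi_j the MA(infinity) weights, this gives
  gamma(k) - sum_i phi_i gamma(k-i) = c_k,
  c_k = sigma^2 * sum_{j=k..q} theta_j psi_{j-k}   (c_k = 0 for k > q),
using gamma(-m) = gamma(m).
psi-weights needed (psi_j = theta_j + sum_i phi_i psi_{j-i}):
  psi_1 = theta_1 + phi_1 = 0.78 + (-0.263) = 0.517
Right-hand sides:
  c_0 = sigma^2 (1 + theta_1 psi_1) = 4 * (1 + (0.78)(0.517)) = 4 * 1.40326 = 5.61304
  c_1 = sigma^2 theta_1 = 4 * (0.78) = 3.12
  c_2 = 0
Equations for k = 0 and k = 1 (AR order 1):
  gamma(0) = phi_1 gamma(1) + c_0
  gamma(1) = phi_1 gamma(0) + c_1
Substituting the second into the first: gamma(0) (1 - phi_1^2) = c_0 + phi_1 c_1, so
  gamma(0) = (c_0 + phi_1 c_1) / (1 - phi_1^2) = (5.61304 + (-0.263)(3.12)) / (1 - (-0.263)^2) = 4.79248 / 0.930831 = 5.148604.
Therefore gamma(0) = 5.1486 (to 4 decimal places).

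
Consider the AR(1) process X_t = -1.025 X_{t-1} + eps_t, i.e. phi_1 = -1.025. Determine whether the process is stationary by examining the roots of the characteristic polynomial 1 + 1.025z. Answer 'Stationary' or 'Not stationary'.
\text{Not stationary}

The AR(p) characteristic polynomial is P(z) = 1 + 1.025z.
Stationarity requires all roots to lie outside the unit circle, i.e. |z| > 1 for every root.
This is linear in z: 1 + (1.025) z = 0  =>  z = -1/(1.025) = -0.97561,  |z| = 0.97561.
Moduli of all roots: 0.9756.
All moduli strictly greater than 1? No.
Verdict: Not stationary.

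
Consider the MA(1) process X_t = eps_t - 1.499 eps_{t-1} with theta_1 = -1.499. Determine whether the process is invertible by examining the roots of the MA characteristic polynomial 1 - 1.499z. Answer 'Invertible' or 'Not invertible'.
\text{Not invertible}

The MA(q) characteristic polynomial is P(z) = 1 - 1.499z.
Invertibility requires all roots to lie outside the unit circle, i.e. |z| > 1 for every root.
This is linear in z: 1 + (-1.499) z = 0  =>  z = -1/(-1.499) = 0.667111,  |z| = 0.667111.
Moduli of all roots: 0.6671.
All moduli strictly greater than 1? No.
Verdict: Not invertible.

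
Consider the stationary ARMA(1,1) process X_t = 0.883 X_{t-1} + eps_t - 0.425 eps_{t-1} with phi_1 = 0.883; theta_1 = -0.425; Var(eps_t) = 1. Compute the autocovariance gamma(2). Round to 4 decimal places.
\gamma(2) = 1.1468

Multiply the model equation by X_{t-k} and take expectations. With theta_0 = psi_0 = 1 and psi_j the MA(infinity) weights, this gives
  gamma(k) - sum_i phi_i gamma(k-i) = c_k,
  c_k = sigma^2 * sum_{j=k..q} theta_j psi_{j-k}   (c_k = 0 for k > q),
using gamma(-m) = gamma(m).
psi-weights needed (psi_j = theta_j + sum_i phi_i psi_{j-i}):
  psi_1 = theta_1 + phi_1 = -0.425 + (0.883) = 0.458
Right-hand sides:
  c_0 = sigma^2 (1 + theta_1 psi_1) = 1 * (1 + (-0.425)(0.458)) = 1 * 0.80535 = 0.80535
  c_1 = sigma^2 theta_1 = 1 * (-0.425) = -0.425
  c_2 = 0
Equations for k = 0 and k = 1 (AR order 1):
  gamma(0) = phi_1 gamma(1) + c_0
  gamma(1) = phi_1 gamma(0) + c_1
Substituting the second into the first: gamma(0) (1 - phi_1^2) = c_0 + phi_1 c_1, so
  gamma(0) = (c_0 + phi_1 c_1) / (1 - phi_1^2) = (0.80535 + (0.883)(-0.425)) / (1 - (0.883)^2) = 0.430075 / 0.220311 = 1.952127.
  gamma(1) = phi_1 gamma(0) + c_1 = (0.883)(1.952127) + (-0.425) = 1.298728.
For k = 2 (> q): gamma(2) = phi_1 gamma(1) = (0.883)(1.298728) = 1.146777.
Therefore gamma(2) = 1.1468 (to 4 decimal places).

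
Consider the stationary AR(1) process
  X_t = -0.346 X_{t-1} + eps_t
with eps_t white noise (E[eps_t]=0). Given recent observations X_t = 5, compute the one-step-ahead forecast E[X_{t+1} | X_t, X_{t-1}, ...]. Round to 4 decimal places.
E[X_{t+1} \mid \mathcal F_t] = -1.7300

For an AR(p) model X_t = c + sum_i phi_i X_{t-i} + eps_t, the
one-step-ahead conditional mean is
  E[X_{t+1} | X_t, ...] = c + sum_i phi_i X_{t+1-i}.
Substitute known values:
  E[X_{t+1} | ...] = (-0.346) * (5)
                   = -1.7300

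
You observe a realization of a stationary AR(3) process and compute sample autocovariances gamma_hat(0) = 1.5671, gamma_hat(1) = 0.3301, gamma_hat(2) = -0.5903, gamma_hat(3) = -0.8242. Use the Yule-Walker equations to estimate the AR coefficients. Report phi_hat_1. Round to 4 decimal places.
\hat\phi_{1} = 0.1210

The Yule-Walker equations for an AR(p) process read, in matrix form,
  Gamma_p phi = r_p,   with   (Gamma_p)_{ij} = gamma(|i - j|),
                       (r_p)_i = gamma(i),   i,j = 1..p.
Substitute the sample gammas (Toeplitz matrix and right-hand side of size 3):
  Gamma_p = [[1.5671, 0.3301, -0.5903], [0.3301, 1.5671, 0.3301], [-0.5903, 0.3301, 1.5671]]
  r_p     = [0.3301, -0.5903, -0.8242]
Written out (R1..R3):
  (R1) 1.5671 phi_1 + 0.3301 phi_2 - 0.5903 phi_3 = 0.3301
  (R2) 0.3301 phi_1 + 1.5671 phi_2 + 0.3301 phi_3 = -0.5903
  (R3) -0.5903 phi_1 + 0.3301 phi_2 + 1.5671 phi_3 = -0.8242
Gaussian elimination:
  R2 <- R2 - (0.3301/1.5671) R1 = R2 - (0.210644) R1:  1.497566 phi_2 + 0.454443 phi_3 = -0.659834
  R3 <- R3 - (-0.5903/1.5671) R1 = R3 - (-0.376683) R1:  0.454443 phi_2 + 1.344744 phi_3 = -0.699857
  R3 <- R3 - (0.454443/1.497566) R2 = R3 - (0.303454) R2:  1.206841 phi_3 = -0.499628
Back-substitution:
  phi_hat_3 = -0.499628 / 1.206841 = -0.413996
  phi_hat_2 = (-0.659834 - (0.454443)(-0.413996)) / 1.497566 = -0.314975
  phi_hat_1 = (0.3301 - (0.3301)(-0.314975) - (-0.5903)(-0.413996)) / 1.5671 = 0.121046
So phi_hat = [0.1210, -0.3150, -0.4140].
Therefore phi_hat_1 = 0.1210.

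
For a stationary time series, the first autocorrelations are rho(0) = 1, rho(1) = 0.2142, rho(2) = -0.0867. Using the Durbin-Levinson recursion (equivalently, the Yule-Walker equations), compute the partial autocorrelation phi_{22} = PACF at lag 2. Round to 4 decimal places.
\phi_{22} = -0.1390

The PACF at lag k is phi_{kk}, the last component of the solution
to the Yule-Walker system G_k phi = r_k where
  (G_k)_{ij} = rho(|i - j|), (r_k)_i = rho(i), i,j = 1..k.
Equivalently, Durbin-Levinson gives phi_{kk} iteratively:
  phi_{11} = rho(1)
  phi_{kk} = [rho(k) - sum_{j=1..k-1} phi_{k-1,j} rho(k-j)]
            / [1 - sum_{j=1..k-1} phi_{k-1,j} rho(j)],
  phi_{k,j} = phi_{k-1,j} - phi_{kk} phi_{k-1,k-j},  j = 1..k-1.
Step k = 1:
  phi_11 = rho(1) = 0.2142.
Step k = 2:
  phi_22 = [rho(2) - phi_11 rho(1)] / [1 - phi_11 rho(1)] = [-0.0867 - (0.2142)(0.2142)] / [1 - (0.2142)(0.2142)]
         = -0.13258164 / 0.95411836 = -0.139.
Therefore phi_{22} = -0.1390.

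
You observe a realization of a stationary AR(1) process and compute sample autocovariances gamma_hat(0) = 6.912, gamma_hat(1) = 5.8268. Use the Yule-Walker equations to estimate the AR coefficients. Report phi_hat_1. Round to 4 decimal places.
\hat\phi_{1} = 0.8430

The Yule-Walker equations for an AR(p) process read, in matrix form,
  Gamma_p phi = r_p,   with   (Gamma_p)_{ij} = gamma(|i - j|),
                       (r_p)_i = gamma(i),   i,j = 1..p.
Substitute the sample gammas (Toeplitz matrix and right-hand side of size 1):
  Gamma_p = [[6.912]]
  r_p     = [5.8268]
With p = 1 this is the single equation gamma(0) phi_1 = gamma(1):
  phi_hat_1 = gamma(1) / gamma(0) = 5.8268 / 6.912 = 0.8430.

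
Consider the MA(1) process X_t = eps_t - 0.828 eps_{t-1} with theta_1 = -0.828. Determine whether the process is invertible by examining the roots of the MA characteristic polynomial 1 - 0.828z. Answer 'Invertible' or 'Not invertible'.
\text{Invertible}

The MA(q) characteristic polynomial is P(z) = 1 - 0.828z.
Invertibility requires all roots to lie outside the unit circle, i.e. |z| > 1 for every root.
This is linear in z: 1 + (-0.828) z = 0  =>  z = -1/(-0.828) = 1.207729,  |z| = 1.207729.
Moduli of all roots: 1.2077.
All moduli strictly greater than 1? Yes.
Verdict: Invertible.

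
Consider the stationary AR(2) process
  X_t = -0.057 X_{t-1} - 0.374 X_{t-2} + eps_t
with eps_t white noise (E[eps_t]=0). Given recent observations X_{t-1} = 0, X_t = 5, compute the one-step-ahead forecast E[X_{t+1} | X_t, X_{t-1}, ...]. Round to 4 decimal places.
E[X_{t+1} \mid \mathcal F_t] = -0.2850

For an AR(p) model X_t = c + sum_i phi_i X_{t-i} + eps_t, the
one-step-ahead conditional mean is
  E[X_{t+1} | X_t, ...] = c + sum_i phi_i X_{t+1-i}.
Substitute known values:
  E[X_{t+1} | ...] = (-0.057) * (5) + (-0.374) * (0)
                   = -0.2850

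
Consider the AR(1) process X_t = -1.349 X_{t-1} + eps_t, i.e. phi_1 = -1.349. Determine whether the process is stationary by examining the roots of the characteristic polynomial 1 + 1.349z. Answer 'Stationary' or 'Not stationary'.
\text{Not stationary}

The AR(p) characteristic polynomial is P(z) = 1 + 1.349z.
Stationarity requires all roots to lie outside the unit circle, i.e. |z| > 1 for every root.
This is linear in z: 1 + (1.349) z = 0  =>  z = -1/(1.349) = -0.74129,  |z| = 0.74129.
Moduli of all roots: 0.7413.
All moduli strictly greater than 1? No.
Verdict: Not stationary.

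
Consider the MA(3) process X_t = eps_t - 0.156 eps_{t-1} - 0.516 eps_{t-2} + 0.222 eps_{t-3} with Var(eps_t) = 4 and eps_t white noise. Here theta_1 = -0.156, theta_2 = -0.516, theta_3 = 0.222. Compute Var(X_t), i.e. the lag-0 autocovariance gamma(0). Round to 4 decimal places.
\gamma(0) = 5.3595

For an MA(q) process X_t = eps_t + sum_i theta_i eps_{t-i} with
Var(eps_t) = sigma^2, the variance is
  gamma(0) = sigma^2 * (1 + sum_i theta_i^2).
  sum_i theta_i^2 = (-0.156)^2 + (-0.516)^2 + (0.222)^2 = 0.024336 + 0.266256 + 0.049284 = 0.339876.
  gamma(0) = 4 * (1 + 0.339876) = 4 * 1.339876 = 5.359504, which rounds to 5.3595.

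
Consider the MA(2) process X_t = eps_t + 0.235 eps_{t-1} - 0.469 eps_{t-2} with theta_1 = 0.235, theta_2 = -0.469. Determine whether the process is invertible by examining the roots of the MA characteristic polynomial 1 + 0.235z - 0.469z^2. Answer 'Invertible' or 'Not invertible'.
\text{Invertible}

The MA(q) characteristic polynomial is P(z) = 1 + 0.235z - 0.469z^2.
Invertibility requires all roots to lie outside the unit circle, i.e. |z| > 1 for every root.
Set 1 + (0.235) z + (-0.469) z^2 = 0, i.e. a z^2 + b z + c = 0 with a = -0.469, b = 0.235, c = 1.
Discriminant D = b^2 - 4ac = (0.235)^2 - 4*(-0.469)*1 = 0.055225 - (-1.876) = 1.931225.
D >= 0, so the roots are real: z = (-b +/- sqrt(D)) / (2a) = (-0.235 +/- 1.389685) / (-0.938).
  z_1 = (-0.235 + 1.389685) / (-0.938) = -1.231,   |z_1| = 1.231.
  z_2 = (-0.235 - 1.389685) / (-0.938) = 1.7321,   |z_2| = 1.7321.
Moduli of all roots: 1.2310, 1.7321.
All moduli strictly greater than 1? Yes.
Verdict: Invertible.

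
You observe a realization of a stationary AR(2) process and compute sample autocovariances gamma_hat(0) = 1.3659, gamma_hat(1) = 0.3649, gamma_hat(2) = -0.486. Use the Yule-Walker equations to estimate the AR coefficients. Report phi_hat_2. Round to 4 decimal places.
\hat\phi_{2} = -0.4600

The Yule-Walker equations for an AR(p) process read, in matrix form,
  Gamma_p phi = r_p,   with   (Gamma_p)_{ij} = gamma(|i - j|),
                       (r_p)_i = gamma(i),   i,j = 1..p.
Substitute the sample gammas (Toeplitz matrix and right-hand side of size 2):
  Gamma_p = [[1.3659, 0.3649], [0.3649, 1.3659]]
  r_p     = [0.3649, -0.486]
Written out:
  1.3659 phi_1 + 0.3649 phi_2 = 0.3649
  0.3649 phi_1 + 1.3659 phi_2 = -0.486
Solve by Cramer's rule:
  det = gamma(0)^2 - gamma(1)^2 = (1.3659)^2 - (0.3649)^2 = 1.86568281 - 0.13315201 = 1.7325308
  phi_hat_1 = [gamma(1) gamma(0) - gamma(1) gamma(2)] / det = [(0.3649)(1.3659) - (0.3649)(-0.486)] / 1.7325308 = 0.67575831 / 1.7325308 = 0.39
  phi_hat_2 = [gamma(0) gamma(2) - gamma(1)^2] / det = [(1.3659)(-0.486) - (0.3649)^2] / 1.7325308 = -0.79697941 / 1.7325308 = -0.46
So phi_hat = [0.3900, -0.4600].
Therefore phi_hat_2 = -0.4600.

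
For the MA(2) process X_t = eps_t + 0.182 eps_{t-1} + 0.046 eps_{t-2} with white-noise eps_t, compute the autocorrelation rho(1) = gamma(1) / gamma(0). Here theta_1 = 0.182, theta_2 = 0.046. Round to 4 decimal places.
\rho(1) = 0.1839

For an MA(q) process with theta_0 = 1, the autocovariance is
  gamma(k) = sigma^2 * sum_{i=0..q-k} theta_i * theta_{i+k},
and rho(k) = gamma(k) / gamma(0). Sigma^2 cancels.
  numerator   = (1)*(0.182) + (0.182)*(0.046) = 0.190372.
  denominator = (1)^2 + (0.182)^2 + (0.046)^2 = 1.03524.
  rho(1) = 0.190372 / 1.03524 = 0.1839.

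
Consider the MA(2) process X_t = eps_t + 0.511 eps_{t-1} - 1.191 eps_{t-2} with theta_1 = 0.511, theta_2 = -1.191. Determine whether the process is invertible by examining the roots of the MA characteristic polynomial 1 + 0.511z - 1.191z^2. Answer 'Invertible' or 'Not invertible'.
\text{Not invertible}

The MA(q) characteristic polynomial is P(z) = 1 + 0.511z - 1.191z^2.
Invertibility requires all roots to lie outside the unit circle, i.e. |z| > 1 for every root.
Set 1 + (0.511) z + (-1.191) z^2 = 0, i.e. a z^2 + b z + c = 0 with a = -1.191, b = 0.511, c = 1.
Discriminant D = b^2 - 4ac = (0.511)^2 - 4*(-1.191)*1 = 0.261121 - (-4.764) = 5.025121.
D >= 0, so the roots are real: z = (-b +/- sqrt(D)) / (2a) = (-0.511 +/- 2.241678) / (-2.382).
  z_1 = (-0.511 + 2.241678) / (-2.382) = -0.7266,   |z_1| = 0.7266.
  z_2 = (-0.511 - 2.241678) / (-2.382) = 1.1556,   |z_2| = 1.1556.
Moduli of all roots: 0.7266, 1.1556.
All moduli strictly greater than 1? No.
Verdict: Not invertible.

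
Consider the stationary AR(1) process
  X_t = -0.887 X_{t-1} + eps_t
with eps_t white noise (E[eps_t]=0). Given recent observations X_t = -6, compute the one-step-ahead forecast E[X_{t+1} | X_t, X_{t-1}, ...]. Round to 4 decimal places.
E[X_{t+1} \mid \mathcal F_t] = 5.3220

For an AR(p) model X_t = c + sum_i phi_i X_{t-i} + eps_t, the
one-step-ahead conditional mean is
  E[X_{t+1} | X_t, ...] = c + sum_i phi_i X_{t+1-i}.
Substitute known values:
  E[X_{t+1} | ...] = (-0.887) * (-6)
                   = 5.3220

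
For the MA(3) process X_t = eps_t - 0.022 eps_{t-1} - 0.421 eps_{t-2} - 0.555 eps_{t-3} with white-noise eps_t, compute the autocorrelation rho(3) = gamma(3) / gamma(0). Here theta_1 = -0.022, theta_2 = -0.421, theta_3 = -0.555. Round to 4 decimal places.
\rho(3) = -0.3735

For an MA(q) process with theta_0 = 1, the autocovariance is
  gamma(k) = sigma^2 * sum_{i=0..q-k} theta_i * theta_{i+k},
and rho(k) = gamma(k) / gamma(0). Sigma^2 cancels.
  numerator   = (1)*(-0.555) = -0.555.
  denominator = (1)^2 + (-0.022)^2 + (-0.421)^2 + (-0.555)^2 = 1.48575.
  rho(3) = -0.555 / 1.48575 = -0.3735.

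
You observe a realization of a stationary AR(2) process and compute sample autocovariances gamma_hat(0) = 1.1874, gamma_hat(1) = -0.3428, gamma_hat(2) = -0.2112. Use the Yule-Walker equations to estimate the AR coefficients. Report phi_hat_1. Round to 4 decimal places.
\hat\phi_{1} = -0.3710

The Yule-Walker equations for an AR(p) process read, in matrix form,
  Gamma_p phi = r_p,   with   (Gamma_p)_{ij} = gamma(|i - j|),
                       (r_p)_i = gamma(i),   i,j = 1..p.
Substitute the sample gammas (Toeplitz matrix and right-hand side of size 2):
  Gamma_p = [[1.1874, -0.3428], [-0.3428, 1.1874]]
  r_p     = [-0.3428, -0.2112]
Written out:
  1.1874 phi_1 - 0.3428 phi_2 = -0.3428
  -0.3428 phi_1 + 1.1874 phi_2 = -0.2112
Solve by Cramer's rule:
  det = gamma(0)^2 - gamma(1)^2 = (1.1874)^2 - (-0.3428)^2 = 1.40991876 - 0.11751184 = 1.29240692
  phi_hat_1 = [gamma(1) gamma(0) - gamma(1) gamma(2)] / det = [(-0.3428)(1.1874) - (-0.3428)(-0.2112)] / 1.29240692 = -0.47944008 / 1.29240692 = -0.371
  phi_hat_2 = [gamma(0) gamma(2) - gamma(1)^2] / det = [(1.1874)(-0.2112) - (-0.3428)^2] / 1.29240692 = -0.36829072 / 1.29240692 = -0.285
So phi_hat = [-0.3710, -0.2850].
Therefore phi_hat_1 = -0.3710.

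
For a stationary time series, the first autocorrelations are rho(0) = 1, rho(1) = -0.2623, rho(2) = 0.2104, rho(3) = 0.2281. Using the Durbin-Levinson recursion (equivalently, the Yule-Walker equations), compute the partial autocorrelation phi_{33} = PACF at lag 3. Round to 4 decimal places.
\phi_{33} = 0.3460

The PACF at lag k is phi_{kk}, the last component of the solution
to the Yule-Walker system G_k phi = r_k where
  (G_k)_{ij} = rho(|i - j|), (r_k)_i = rho(i), i,j = 1..k.
Equivalently, Durbin-Levinson gives phi_{kk} iteratively:
  phi_{11} = rho(1)
  phi_{kk} = [rho(k) - sum_{j=1..k-1} phi_{k-1,j} rho(k-j)]
            / [1 - sum_{j=1..k-1} phi_{k-1,j} rho(j)],
  phi_{k,j} = phi_{k-1,j} - phi_{kk} phi_{k-1,k-j},  j = 1..k-1.
Step k = 1:
  phi_11 = rho(1) = -0.2623.
Step k = 2:
  phi_22 = [rho(2) - phi_11 rho(1)] / [1 - phi_11 rho(1)] = [0.2104 - (-0.2623)(-0.2623)] / [1 - (-0.2623)(-0.2623)]
         = 0.14159871 / 0.93119871 = 0.152061.
  Update: phi_21 = phi_11 - phi_22 phi_11 = -0.2623 - (0.152061)(-0.2623) = -0.222414.
Step k = 3:
  phi_33 = [rho(3) - phi_21 rho(2) - phi_22 rho(1)] / [1 - phi_21 rho(1) - phi_22 rho(2)]
    numerator   = 0.2281 - (-0.222414)(0.2104) - (0.152061)(-0.2623) = 0.31478152
    denominator = 1 - (-0.222414)(-0.2623) - (0.152061)(0.2104) = 0.90966711
  phi_33 = 0.31478152 / 0.90966711 = 0.346.
Therefore phi_{33} = 0.3460.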